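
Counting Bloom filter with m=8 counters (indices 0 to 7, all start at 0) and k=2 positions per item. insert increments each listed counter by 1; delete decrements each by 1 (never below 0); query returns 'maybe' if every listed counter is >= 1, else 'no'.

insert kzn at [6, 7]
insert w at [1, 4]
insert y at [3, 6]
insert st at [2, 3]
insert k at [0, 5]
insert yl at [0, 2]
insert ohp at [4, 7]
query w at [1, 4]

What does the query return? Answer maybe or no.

Step 1: insert kzn at [6, 7] -> counters=[0,0,0,0,0,0,1,1]
Step 2: insert w at [1, 4] -> counters=[0,1,0,0,1,0,1,1]
Step 3: insert y at [3, 6] -> counters=[0,1,0,1,1,0,2,1]
Step 4: insert st at [2, 3] -> counters=[0,1,1,2,1,0,2,1]
Step 5: insert k at [0, 5] -> counters=[1,1,1,2,1,1,2,1]
Step 6: insert yl at [0, 2] -> counters=[2,1,2,2,1,1,2,1]
Step 7: insert ohp at [4, 7] -> counters=[2,1,2,2,2,1,2,2]
Query w: check counters[1]=1 counters[4]=2 -> maybe

Answer: maybe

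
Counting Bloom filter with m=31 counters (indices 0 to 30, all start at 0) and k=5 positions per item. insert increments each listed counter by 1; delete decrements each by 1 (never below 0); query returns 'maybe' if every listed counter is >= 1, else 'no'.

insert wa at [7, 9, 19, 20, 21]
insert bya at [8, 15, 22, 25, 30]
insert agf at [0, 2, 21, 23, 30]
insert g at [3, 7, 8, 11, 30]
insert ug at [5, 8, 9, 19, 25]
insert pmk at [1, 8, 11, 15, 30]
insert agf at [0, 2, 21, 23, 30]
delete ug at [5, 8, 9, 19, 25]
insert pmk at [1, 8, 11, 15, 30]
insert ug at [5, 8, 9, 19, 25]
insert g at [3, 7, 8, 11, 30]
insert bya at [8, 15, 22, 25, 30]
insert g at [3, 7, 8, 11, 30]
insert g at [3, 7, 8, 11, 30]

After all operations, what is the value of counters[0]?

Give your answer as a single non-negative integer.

Answer: 2

Derivation:
Step 1: insert wa at [7, 9, 19, 20, 21] -> counters=[0,0,0,0,0,0,0,1,0,1,0,0,0,0,0,0,0,0,0,1,1,1,0,0,0,0,0,0,0,0,0]
Step 2: insert bya at [8, 15, 22, 25, 30] -> counters=[0,0,0,0,0,0,0,1,1,1,0,0,0,0,0,1,0,0,0,1,1,1,1,0,0,1,0,0,0,0,1]
Step 3: insert agf at [0, 2, 21, 23, 30] -> counters=[1,0,1,0,0,0,0,1,1,1,0,0,0,0,0,1,0,0,0,1,1,2,1,1,0,1,0,0,0,0,2]
Step 4: insert g at [3, 7, 8, 11, 30] -> counters=[1,0,1,1,0,0,0,2,2,1,0,1,0,0,0,1,0,0,0,1,1,2,1,1,0,1,0,0,0,0,3]
Step 5: insert ug at [5, 8, 9, 19, 25] -> counters=[1,0,1,1,0,1,0,2,3,2,0,1,0,0,0,1,0,0,0,2,1,2,1,1,0,2,0,0,0,0,3]
Step 6: insert pmk at [1, 8, 11, 15, 30] -> counters=[1,1,1,1,0,1,0,2,4,2,0,2,0,0,0,2,0,0,0,2,1,2,1,1,0,2,0,0,0,0,4]
Step 7: insert agf at [0, 2, 21, 23, 30] -> counters=[2,1,2,1,0,1,0,2,4,2,0,2,0,0,0,2,0,0,0,2,1,3,1,2,0,2,0,0,0,0,5]
Step 8: delete ug at [5, 8, 9, 19, 25] -> counters=[2,1,2,1,0,0,0,2,3,1,0,2,0,0,0,2,0,0,0,1,1,3,1,2,0,1,0,0,0,0,5]
Step 9: insert pmk at [1, 8, 11, 15, 30] -> counters=[2,2,2,1,0,0,0,2,4,1,0,3,0,0,0,3,0,0,0,1,1,3,1,2,0,1,0,0,0,0,6]
Step 10: insert ug at [5, 8, 9, 19, 25] -> counters=[2,2,2,1,0,1,0,2,5,2,0,3,0,0,0,3,0,0,0,2,1,3,1,2,0,2,0,0,0,0,6]
Step 11: insert g at [3, 7, 8, 11, 30] -> counters=[2,2,2,2,0,1,0,3,6,2,0,4,0,0,0,3,0,0,0,2,1,3,1,2,0,2,0,0,0,0,7]
Step 12: insert bya at [8, 15, 22, 25, 30] -> counters=[2,2,2,2,0,1,0,3,7,2,0,4,0,0,0,4,0,0,0,2,1,3,2,2,0,3,0,0,0,0,8]
Step 13: insert g at [3, 7, 8, 11, 30] -> counters=[2,2,2,3,0,1,0,4,8,2,0,5,0,0,0,4,0,0,0,2,1,3,2,2,0,3,0,0,0,0,9]
Step 14: insert g at [3, 7, 8, 11, 30] -> counters=[2,2,2,4,0,1,0,5,9,2,0,6,0,0,0,4,0,0,0,2,1,3,2,2,0,3,0,0,0,0,10]
Final counters=[2,2,2,4,0,1,0,5,9,2,0,6,0,0,0,4,0,0,0,2,1,3,2,2,0,3,0,0,0,0,10] -> counters[0]=2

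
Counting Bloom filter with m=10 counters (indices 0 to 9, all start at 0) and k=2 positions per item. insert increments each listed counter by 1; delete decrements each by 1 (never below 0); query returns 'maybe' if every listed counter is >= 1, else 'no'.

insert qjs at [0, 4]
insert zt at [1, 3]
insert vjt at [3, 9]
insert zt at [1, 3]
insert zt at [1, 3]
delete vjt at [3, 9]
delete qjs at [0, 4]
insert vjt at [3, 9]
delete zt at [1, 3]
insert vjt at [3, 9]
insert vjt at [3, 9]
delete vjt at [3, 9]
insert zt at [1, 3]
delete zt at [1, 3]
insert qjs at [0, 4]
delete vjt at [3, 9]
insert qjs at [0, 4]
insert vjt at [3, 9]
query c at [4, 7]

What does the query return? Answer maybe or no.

Step 1: insert qjs at [0, 4] -> counters=[1,0,0,0,1,0,0,0,0,0]
Step 2: insert zt at [1, 3] -> counters=[1,1,0,1,1,0,0,0,0,0]
Step 3: insert vjt at [3, 9] -> counters=[1,1,0,2,1,0,0,0,0,1]
Step 4: insert zt at [1, 3] -> counters=[1,2,0,3,1,0,0,0,0,1]
Step 5: insert zt at [1, 3] -> counters=[1,3,0,4,1,0,0,0,0,1]
Step 6: delete vjt at [3, 9] -> counters=[1,3,0,3,1,0,0,0,0,0]
Step 7: delete qjs at [0, 4] -> counters=[0,3,0,3,0,0,0,0,0,0]
Step 8: insert vjt at [3, 9] -> counters=[0,3,0,4,0,0,0,0,0,1]
Step 9: delete zt at [1, 3] -> counters=[0,2,0,3,0,0,0,0,0,1]
Step 10: insert vjt at [3, 9] -> counters=[0,2,0,4,0,0,0,0,0,2]
Step 11: insert vjt at [3, 9] -> counters=[0,2,0,5,0,0,0,0,0,3]
Step 12: delete vjt at [3, 9] -> counters=[0,2,0,4,0,0,0,0,0,2]
Step 13: insert zt at [1, 3] -> counters=[0,3,0,5,0,0,0,0,0,2]
Step 14: delete zt at [1, 3] -> counters=[0,2,0,4,0,0,0,0,0,2]
Step 15: insert qjs at [0, 4] -> counters=[1,2,0,4,1,0,0,0,0,2]
Step 16: delete vjt at [3, 9] -> counters=[1,2,0,3,1,0,0,0,0,1]
Step 17: insert qjs at [0, 4] -> counters=[2,2,0,3,2,0,0,0,0,1]
Step 18: insert vjt at [3, 9] -> counters=[2,2,0,4,2,0,0,0,0,2]
Query c: check counters[4]=2 counters[7]=0 -> no

Answer: no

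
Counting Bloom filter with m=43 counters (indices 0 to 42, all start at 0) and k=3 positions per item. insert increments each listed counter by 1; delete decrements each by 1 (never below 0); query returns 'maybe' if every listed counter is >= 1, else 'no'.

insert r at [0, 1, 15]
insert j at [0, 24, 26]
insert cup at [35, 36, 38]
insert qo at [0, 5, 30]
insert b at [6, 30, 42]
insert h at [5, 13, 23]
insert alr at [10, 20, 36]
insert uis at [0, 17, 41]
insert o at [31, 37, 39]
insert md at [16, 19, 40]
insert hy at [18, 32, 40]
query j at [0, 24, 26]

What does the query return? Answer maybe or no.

Answer: maybe

Derivation:
Step 1: insert r at [0, 1, 15] -> counters=[1,1,0,0,0,0,0,0,0,0,0,0,0,0,0,1,0,0,0,0,0,0,0,0,0,0,0,0,0,0,0,0,0,0,0,0,0,0,0,0,0,0,0]
Step 2: insert j at [0, 24, 26] -> counters=[2,1,0,0,0,0,0,0,0,0,0,0,0,0,0,1,0,0,0,0,0,0,0,0,1,0,1,0,0,0,0,0,0,0,0,0,0,0,0,0,0,0,0]
Step 3: insert cup at [35, 36, 38] -> counters=[2,1,0,0,0,0,0,0,0,0,0,0,0,0,0,1,0,0,0,0,0,0,0,0,1,0,1,0,0,0,0,0,0,0,0,1,1,0,1,0,0,0,0]
Step 4: insert qo at [0, 5, 30] -> counters=[3,1,0,0,0,1,0,0,0,0,0,0,0,0,0,1,0,0,0,0,0,0,0,0,1,0,1,0,0,0,1,0,0,0,0,1,1,0,1,0,0,0,0]
Step 5: insert b at [6, 30, 42] -> counters=[3,1,0,0,0,1,1,0,0,0,0,0,0,0,0,1,0,0,0,0,0,0,0,0,1,0,1,0,0,0,2,0,0,0,0,1,1,0,1,0,0,0,1]
Step 6: insert h at [5, 13, 23] -> counters=[3,1,0,0,0,2,1,0,0,0,0,0,0,1,0,1,0,0,0,0,0,0,0,1,1,0,1,0,0,0,2,0,0,0,0,1,1,0,1,0,0,0,1]
Step 7: insert alr at [10, 20, 36] -> counters=[3,1,0,0,0,2,1,0,0,0,1,0,0,1,0,1,0,0,0,0,1,0,0,1,1,0,1,0,0,0,2,0,0,0,0,1,2,0,1,0,0,0,1]
Step 8: insert uis at [0, 17, 41] -> counters=[4,1,0,0,0,2,1,0,0,0,1,0,0,1,0,1,0,1,0,0,1,0,0,1,1,0,1,0,0,0,2,0,0,0,0,1,2,0,1,0,0,1,1]
Step 9: insert o at [31, 37, 39] -> counters=[4,1,0,0,0,2,1,0,0,0,1,0,0,1,0,1,0,1,0,0,1,0,0,1,1,0,1,0,0,0,2,1,0,0,0,1,2,1,1,1,0,1,1]
Step 10: insert md at [16, 19, 40] -> counters=[4,1,0,0,0,2,1,0,0,0,1,0,0,1,0,1,1,1,0,1,1,0,0,1,1,0,1,0,0,0,2,1,0,0,0,1,2,1,1,1,1,1,1]
Step 11: insert hy at [18, 32, 40] -> counters=[4,1,0,0,0,2,1,0,0,0,1,0,0,1,0,1,1,1,1,1,1,0,0,1,1,0,1,0,0,0,2,1,1,0,0,1,2,1,1,1,2,1,1]
Query j: check counters[0]=4 counters[24]=1 counters[26]=1 -> maybe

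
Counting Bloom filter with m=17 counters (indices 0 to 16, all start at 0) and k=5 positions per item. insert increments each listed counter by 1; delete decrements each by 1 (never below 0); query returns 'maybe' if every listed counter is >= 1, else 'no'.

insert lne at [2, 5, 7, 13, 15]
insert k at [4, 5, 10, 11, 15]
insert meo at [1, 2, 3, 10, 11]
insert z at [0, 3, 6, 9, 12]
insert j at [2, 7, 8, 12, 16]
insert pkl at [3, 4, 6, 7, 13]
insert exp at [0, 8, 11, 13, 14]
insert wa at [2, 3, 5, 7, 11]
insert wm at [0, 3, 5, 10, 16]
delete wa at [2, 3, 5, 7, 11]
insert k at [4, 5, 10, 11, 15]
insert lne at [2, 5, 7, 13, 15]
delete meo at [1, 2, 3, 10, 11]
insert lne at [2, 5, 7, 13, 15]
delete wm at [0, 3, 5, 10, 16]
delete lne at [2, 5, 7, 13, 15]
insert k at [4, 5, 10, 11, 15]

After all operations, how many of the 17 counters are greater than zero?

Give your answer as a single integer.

Answer: 16

Derivation:
Step 1: insert lne at [2, 5, 7, 13, 15] -> counters=[0,0,1,0,0,1,0,1,0,0,0,0,0,1,0,1,0]
Step 2: insert k at [4, 5, 10, 11, 15] -> counters=[0,0,1,0,1,2,0,1,0,0,1,1,0,1,0,2,0]
Step 3: insert meo at [1, 2, 3, 10, 11] -> counters=[0,1,2,1,1,2,0,1,0,0,2,2,0,1,0,2,0]
Step 4: insert z at [0, 3, 6, 9, 12] -> counters=[1,1,2,2,1,2,1,1,0,1,2,2,1,1,0,2,0]
Step 5: insert j at [2, 7, 8, 12, 16] -> counters=[1,1,3,2,1,2,1,2,1,1,2,2,2,1,0,2,1]
Step 6: insert pkl at [3, 4, 6, 7, 13] -> counters=[1,1,3,3,2,2,2,3,1,1,2,2,2,2,0,2,1]
Step 7: insert exp at [0, 8, 11, 13, 14] -> counters=[2,1,3,3,2,2,2,3,2,1,2,3,2,3,1,2,1]
Step 8: insert wa at [2, 3, 5, 7, 11] -> counters=[2,1,4,4,2,3,2,4,2,1,2,4,2,3,1,2,1]
Step 9: insert wm at [0, 3, 5, 10, 16] -> counters=[3,1,4,5,2,4,2,4,2,1,3,4,2,3,1,2,2]
Step 10: delete wa at [2, 3, 5, 7, 11] -> counters=[3,1,3,4,2,3,2,3,2,1,3,3,2,3,1,2,2]
Step 11: insert k at [4, 5, 10, 11, 15] -> counters=[3,1,3,4,3,4,2,3,2,1,4,4,2,3,1,3,2]
Step 12: insert lne at [2, 5, 7, 13, 15] -> counters=[3,1,4,4,3,5,2,4,2,1,4,4,2,4,1,4,2]
Step 13: delete meo at [1, 2, 3, 10, 11] -> counters=[3,0,3,3,3,5,2,4,2,1,3,3,2,4,1,4,2]
Step 14: insert lne at [2, 5, 7, 13, 15] -> counters=[3,0,4,3,3,6,2,5,2,1,3,3,2,5,1,5,2]
Step 15: delete wm at [0, 3, 5, 10, 16] -> counters=[2,0,4,2,3,5,2,5,2,1,2,3,2,5,1,5,1]
Step 16: delete lne at [2, 5, 7, 13, 15] -> counters=[2,0,3,2,3,4,2,4,2,1,2,3,2,4,1,4,1]
Step 17: insert k at [4, 5, 10, 11, 15] -> counters=[2,0,3,2,4,5,2,4,2,1,3,4,2,4,1,5,1]
Final counters=[2,0,3,2,4,5,2,4,2,1,3,4,2,4,1,5,1] -> 16 nonzero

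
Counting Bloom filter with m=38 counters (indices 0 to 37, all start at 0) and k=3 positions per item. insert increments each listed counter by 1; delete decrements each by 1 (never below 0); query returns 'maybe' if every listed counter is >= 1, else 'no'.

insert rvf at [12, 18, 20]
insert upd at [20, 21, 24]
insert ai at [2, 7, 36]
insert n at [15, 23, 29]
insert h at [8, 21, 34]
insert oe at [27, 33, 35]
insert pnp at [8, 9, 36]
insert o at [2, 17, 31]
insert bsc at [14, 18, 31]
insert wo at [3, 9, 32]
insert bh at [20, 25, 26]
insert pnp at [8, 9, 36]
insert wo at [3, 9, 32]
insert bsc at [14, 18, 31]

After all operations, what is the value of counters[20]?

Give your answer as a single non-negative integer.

Answer: 3

Derivation:
Step 1: insert rvf at [12, 18, 20] -> counters=[0,0,0,0,0,0,0,0,0,0,0,0,1,0,0,0,0,0,1,0,1,0,0,0,0,0,0,0,0,0,0,0,0,0,0,0,0,0]
Step 2: insert upd at [20, 21, 24] -> counters=[0,0,0,0,0,0,0,0,0,0,0,0,1,0,0,0,0,0,1,0,2,1,0,0,1,0,0,0,0,0,0,0,0,0,0,0,0,0]
Step 3: insert ai at [2, 7, 36] -> counters=[0,0,1,0,0,0,0,1,0,0,0,0,1,0,0,0,0,0,1,0,2,1,0,0,1,0,0,0,0,0,0,0,0,0,0,0,1,0]
Step 4: insert n at [15, 23, 29] -> counters=[0,0,1,0,0,0,0,1,0,0,0,0,1,0,0,1,0,0,1,0,2,1,0,1,1,0,0,0,0,1,0,0,0,0,0,0,1,0]
Step 5: insert h at [8, 21, 34] -> counters=[0,0,1,0,0,0,0,1,1,0,0,0,1,0,0,1,0,0,1,0,2,2,0,1,1,0,0,0,0,1,0,0,0,0,1,0,1,0]
Step 6: insert oe at [27, 33, 35] -> counters=[0,0,1,0,0,0,0,1,1,0,0,0,1,0,0,1,0,0,1,0,2,2,0,1,1,0,0,1,0,1,0,0,0,1,1,1,1,0]
Step 7: insert pnp at [8, 9, 36] -> counters=[0,0,1,0,0,0,0,1,2,1,0,0,1,0,0,1,0,0,1,0,2,2,0,1,1,0,0,1,0,1,0,0,0,1,1,1,2,0]
Step 8: insert o at [2, 17, 31] -> counters=[0,0,2,0,0,0,0,1,2,1,0,0,1,0,0,1,0,1,1,0,2,2,0,1,1,0,0,1,0,1,0,1,0,1,1,1,2,0]
Step 9: insert bsc at [14, 18, 31] -> counters=[0,0,2,0,0,0,0,1,2,1,0,0,1,0,1,1,0,1,2,0,2,2,0,1,1,0,0,1,0,1,0,2,0,1,1,1,2,0]
Step 10: insert wo at [3, 9, 32] -> counters=[0,0,2,1,0,0,0,1,2,2,0,0,1,0,1,1,0,1,2,0,2,2,0,1,1,0,0,1,0,1,0,2,1,1,1,1,2,0]
Step 11: insert bh at [20, 25, 26] -> counters=[0,0,2,1,0,0,0,1,2,2,0,0,1,0,1,1,0,1,2,0,3,2,0,1,1,1,1,1,0,1,0,2,1,1,1,1,2,0]
Step 12: insert pnp at [8, 9, 36] -> counters=[0,0,2,1,0,0,0,1,3,3,0,0,1,0,1,1,0,1,2,0,3,2,0,1,1,1,1,1,0,1,0,2,1,1,1,1,3,0]
Step 13: insert wo at [3, 9, 32] -> counters=[0,0,2,2,0,0,0,1,3,4,0,0,1,0,1,1,0,1,2,0,3,2,0,1,1,1,1,1,0,1,0,2,2,1,1,1,3,0]
Step 14: insert bsc at [14, 18, 31] -> counters=[0,0,2,2,0,0,0,1,3,4,0,0,1,0,2,1,0,1,3,0,3,2,0,1,1,1,1,1,0,1,0,3,2,1,1,1,3,0]
Final counters=[0,0,2,2,0,0,0,1,3,4,0,0,1,0,2,1,0,1,3,0,3,2,0,1,1,1,1,1,0,1,0,3,2,1,1,1,3,0] -> counters[20]=3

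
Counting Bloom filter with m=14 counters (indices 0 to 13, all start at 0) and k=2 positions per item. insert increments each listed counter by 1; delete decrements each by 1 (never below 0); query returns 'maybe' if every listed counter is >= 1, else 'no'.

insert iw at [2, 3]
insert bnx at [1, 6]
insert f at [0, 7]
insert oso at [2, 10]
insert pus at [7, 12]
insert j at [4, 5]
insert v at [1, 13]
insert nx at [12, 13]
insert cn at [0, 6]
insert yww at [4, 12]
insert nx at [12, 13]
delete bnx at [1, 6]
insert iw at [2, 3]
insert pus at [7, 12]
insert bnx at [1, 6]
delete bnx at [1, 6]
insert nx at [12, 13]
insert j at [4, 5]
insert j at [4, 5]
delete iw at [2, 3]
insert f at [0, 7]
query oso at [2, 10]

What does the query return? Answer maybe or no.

Answer: maybe

Derivation:
Step 1: insert iw at [2, 3] -> counters=[0,0,1,1,0,0,0,0,0,0,0,0,0,0]
Step 2: insert bnx at [1, 6] -> counters=[0,1,1,1,0,0,1,0,0,0,0,0,0,0]
Step 3: insert f at [0, 7] -> counters=[1,1,1,1,0,0,1,1,0,0,0,0,0,0]
Step 4: insert oso at [2, 10] -> counters=[1,1,2,1,0,0,1,1,0,0,1,0,0,0]
Step 5: insert pus at [7, 12] -> counters=[1,1,2,1,0,0,1,2,0,0,1,0,1,0]
Step 6: insert j at [4, 5] -> counters=[1,1,2,1,1,1,1,2,0,0,1,0,1,0]
Step 7: insert v at [1, 13] -> counters=[1,2,2,1,1,1,1,2,0,0,1,0,1,1]
Step 8: insert nx at [12, 13] -> counters=[1,2,2,1,1,1,1,2,0,0,1,0,2,2]
Step 9: insert cn at [0, 6] -> counters=[2,2,2,1,1,1,2,2,0,0,1,0,2,2]
Step 10: insert yww at [4, 12] -> counters=[2,2,2,1,2,1,2,2,0,0,1,0,3,2]
Step 11: insert nx at [12, 13] -> counters=[2,2,2,1,2,1,2,2,0,0,1,0,4,3]
Step 12: delete bnx at [1, 6] -> counters=[2,1,2,1,2,1,1,2,0,0,1,0,4,3]
Step 13: insert iw at [2, 3] -> counters=[2,1,3,2,2,1,1,2,0,0,1,0,4,3]
Step 14: insert pus at [7, 12] -> counters=[2,1,3,2,2,1,1,3,0,0,1,0,5,3]
Step 15: insert bnx at [1, 6] -> counters=[2,2,3,2,2,1,2,3,0,0,1,0,5,3]
Step 16: delete bnx at [1, 6] -> counters=[2,1,3,2,2,1,1,3,0,0,1,0,5,3]
Step 17: insert nx at [12, 13] -> counters=[2,1,3,2,2,1,1,3,0,0,1,0,6,4]
Step 18: insert j at [4, 5] -> counters=[2,1,3,2,3,2,1,3,0,0,1,0,6,4]
Step 19: insert j at [4, 5] -> counters=[2,1,3,2,4,3,1,3,0,0,1,0,6,4]
Step 20: delete iw at [2, 3] -> counters=[2,1,2,1,4,3,1,3,0,0,1,0,6,4]
Step 21: insert f at [0, 7] -> counters=[3,1,2,1,4,3,1,4,0,0,1,0,6,4]
Query oso: check counters[2]=2 counters[10]=1 -> maybe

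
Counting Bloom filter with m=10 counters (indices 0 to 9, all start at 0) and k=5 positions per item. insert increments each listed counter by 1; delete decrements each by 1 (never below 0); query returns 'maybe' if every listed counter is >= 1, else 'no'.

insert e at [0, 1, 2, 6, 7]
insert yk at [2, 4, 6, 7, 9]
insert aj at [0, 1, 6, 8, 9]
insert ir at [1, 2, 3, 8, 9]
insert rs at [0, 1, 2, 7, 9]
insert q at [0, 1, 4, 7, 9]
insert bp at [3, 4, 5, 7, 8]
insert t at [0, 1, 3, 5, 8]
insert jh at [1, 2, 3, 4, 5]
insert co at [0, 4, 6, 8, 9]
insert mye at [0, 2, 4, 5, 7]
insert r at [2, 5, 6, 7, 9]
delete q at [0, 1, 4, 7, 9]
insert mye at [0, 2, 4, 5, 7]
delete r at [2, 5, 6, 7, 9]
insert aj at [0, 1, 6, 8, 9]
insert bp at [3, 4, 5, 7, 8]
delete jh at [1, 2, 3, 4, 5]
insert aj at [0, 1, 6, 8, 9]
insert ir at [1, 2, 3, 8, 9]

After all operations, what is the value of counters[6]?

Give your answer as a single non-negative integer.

Answer: 6

Derivation:
Step 1: insert e at [0, 1, 2, 6, 7] -> counters=[1,1,1,0,0,0,1,1,0,0]
Step 2: insert yk at [2, 4, 6, 7, 9] -> counters=[1,1,2,0,1,0,2,2,0,1]
Step 3: insert aj at [0, 1, 6, 8, 9] -> counters=[2,2,2,0,1,0,3,2,1,2]
Step 4: insert ir at [1, 2, 3, 8, 9] -> counters=[2,3,3,1,1,0,3,2,2,3]
Step 5: insert rs at [0, 1, 2, 7, 9] -> counters=[3,4,4,1,1,0,3,3,2,4]
Step 6: insert q at [0, 1, 4, 7, 9] -> counters=[4,5,4,1,2,0,3,4,2,5]
Step 7: insert bp at [3, 4, 5, 7, 8] -> counters=[4,5,4,2,3,1,3,5,3,5]
Step 8: insert t at [0, 1, 3, 5, 8] -> counters=[5,6,4,3,3,2,3,5,4,5]
Step 9: insert jh at [1, 2, 3, 4, 5] -> counters=[5,7,5,4,4,3,3,5,4,5]
Step 10: insert co at [0, 4, 6, 8, 9] -> counters=[6,7,5,4,5,3,4,5,5,6]
Step 11: insert mye at [0, 2, 4, 5, 7] -> counters=[7,7,6,4,6,4,4,6,5,6]
Step 12: insert r at [2, 5, 6, 7, 9] -> counters=[7,7,7,4,6,5,5,7,5,7]
Step 13: delete q at [0, 1, 4, 7, 9] -> counters=[6,6,7,4,5,5,5,6,5,6]
Step 14: insert mye at [0, 2, 4, 5, 7] -> counters=[7,6,8,4,6,6,5,7,5,6]
Step 15: delete r at [2, 5, 6, 7, 9] -> counters=[7,6,7,4,6,5,4,6,5,5]
Step 16: insert aj at [0, 1, 6, 8, 9] -> counters=[8,7,7,4,6,5,5,6,6,6]
Step 17: insert bp at [3, 4, 5, 7, 8] -> counters=[8,7,7,5,7,6,5,7,7,6]
Step 18: delete jh at [1, 2, 3, 4, 5] -> counters=[8,6,6,4,6,5,5,7,7,6]
Step 19: insert aj at [0, 1, 6, 8, 9] -> counters=[9,7,6,4,6,5,6,7,8,7]
Step 20: insert ir at [1, 2, 3, 8, 9] -> counters=[9,8,7,5,6,5,6,7,9,8]
Final counters=[9,8,7,5,6,5,6,7,9,8] -> counters[6]=6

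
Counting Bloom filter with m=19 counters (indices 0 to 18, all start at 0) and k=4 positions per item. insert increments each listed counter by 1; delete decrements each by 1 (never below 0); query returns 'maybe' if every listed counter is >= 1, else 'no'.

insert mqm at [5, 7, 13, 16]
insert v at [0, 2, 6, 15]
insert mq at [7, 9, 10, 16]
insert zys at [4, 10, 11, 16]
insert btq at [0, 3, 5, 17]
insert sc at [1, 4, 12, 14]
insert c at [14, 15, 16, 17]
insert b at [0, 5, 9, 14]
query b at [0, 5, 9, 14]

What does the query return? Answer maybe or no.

Answer: maybe

Derivation:
Step 1: insert mqm at [5, 7, 13, 16] -> counters=[0,0,0,0,0,1,0,1,0,0,0,0,0,1,0,0,1,0,0]
Step 2: insert v at [0, 2, 6, 15] -> counters=[1,0,1,0,0,1,1,1,0,0,0,0,0,1,0,1,1,0,0]
Step 3: insert mq at [7, 9, 10, 16] -> counters=[1,0,1,0,0,1,1,2,0,1,1,0,0,1,0,1,2,0,0]
Step 4: insert zys at [4, 10, 11, 16] -> counters=[1,0,1,0,1,1,1,2,0,1,2,1,0,1,0,1,3,0,0]
Step 5: insert btq at [0, 3, 5, 17] -> counters=[2,0,1,1,1,2,1,2,0,1,2,1,0,1,0,1,3,1,0]
Step 6: insert sc at [1, 4, 12, 14] -> counters=[2,1,1,1,2,2,1,2,0,1,2,1,1,1,1,1,3,1,0]
Step 7: insert c at [14, 15, 16, 17] -> counters=[2,1,1,1,2,2,1,2,0,1,2,1,1,1,2,2,4,2,0]
Step 8: insert b at [0, 5, 9, 14] -> counters=[3,1,1,1,2,3,1,2,0,2,2,1,1,1,3,2,4,2,0]
Query b: check counters[0]=3 counters[5]=3 counters[9]=2 counters[14]=3 -> maybe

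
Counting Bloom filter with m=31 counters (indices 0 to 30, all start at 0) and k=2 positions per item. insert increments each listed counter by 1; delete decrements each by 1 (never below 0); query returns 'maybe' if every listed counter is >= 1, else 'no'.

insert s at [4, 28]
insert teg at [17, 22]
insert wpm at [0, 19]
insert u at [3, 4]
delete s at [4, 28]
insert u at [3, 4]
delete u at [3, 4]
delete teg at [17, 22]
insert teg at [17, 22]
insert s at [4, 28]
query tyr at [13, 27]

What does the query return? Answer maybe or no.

Answer: no

Derivation:
Step 1: insert s at [4, 28] -> counters=[0,0,0,0,1,0,0,0,0,0,0,0,0,0,0,0,0,0,0,0,0,0,0,0,0,0,0,0,1,0,0]
Step 2: insert teg at [17, 22] -> counters=[0,0,0,0,1,0,0,0,0,0,0,0,0,0,0,0,0,1,0,0,0,0,1,0,0,0,0,0,1,0,0]
Step 3: insert wpm at [0, 19] -> counters=[1,0,0,0,1,0,0,0,0,0,0,0,0,0,0,0,0,1,0,1,0,0,1,0,0,0,0,0,1,0,0]
Step 4: insert u at [3, 4] -> counters=[1,0,0,1,2,0,0,0,0,0,0,0,0,0,0,0,0,1,0,1,0,0,1,0,0,0,0,0,1,0,0]
Step 5: delete s at [4, 28] -> counters=[1,0,0,1,1,0,0,0,0,0,0,0,0,0,0,0,0,1,0,1,0,0,1,0,0,0,0,0,0,0,0]
Step 6: insert u at [3, 4] -> counters=[1,0,0,2,2,0,0,0,0,0,0,0,0,0,0,0,0,1,0,1,0,0,1,0,0,0,0,0,0,0,0]
Step 7: delete u at [3, 4] -> counters=[1,0,0,1,1,0,0,0,0,0,0,0,0,0,0,0,0,1,0,1,0,0,1,0,0,0,0,0,0,0,0]
Step 8: delete teg at [17, 22] -> counters=[1,0,0,1,1,0,0,0,0,0,0,0,0,0,0,0,0,0,0,1,0,0,0,0,0,0,0,0,0,0,0]
Step 9: insert teg at [17, 22] -> counters=[1,0,0,1,1,0,0,0,0,0,0,0,0,0,0,0,0,1,0,1,0,0,1,0,0,0,0,0,0,0,0]
Step 10: insert s at [4, 28] -> counters=[1,0,0,1,2,0,0,0,0,0,0,0,0,0,0,0,0,1,0,1,0,0,1,0,0,0,0,0,1,0,0]
Query tyr: check counters[13]=0 counters[27]=0 -> no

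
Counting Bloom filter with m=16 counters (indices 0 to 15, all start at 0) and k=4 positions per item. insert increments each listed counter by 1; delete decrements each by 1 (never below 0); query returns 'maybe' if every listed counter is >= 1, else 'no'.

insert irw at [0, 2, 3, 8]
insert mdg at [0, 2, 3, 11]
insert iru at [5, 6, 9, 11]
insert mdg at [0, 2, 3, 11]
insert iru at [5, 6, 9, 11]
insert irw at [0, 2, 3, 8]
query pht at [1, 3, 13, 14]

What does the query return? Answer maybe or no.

Step 1: insert irw at [0, 2, 3, 8] -> counters=[1,0,1,1,0,0,0,0,1,0,0,0,0,0,0,0]
Step 2: insert mdg at [0, 2, 3, 11] -> counters=[2,0,2,2,0,0,0,0,1,0,0,1,0,0,0,0]
Step 3: insert iru at [5, 6, 9, 11] -> counters=[2,0,2,2,0,1,1,0,1,1,0,2,0,0,0,0]
Step 4: insert mdg at [0, 2, 3, 11] -> counters=[3,0,3,3,0,1,1,0,1,1,0,3,0,0,0,0]
Step 5: insert iru at [5, 6, 9, 11] -> counters=[3,0,3,3,0,2,2,0,1,2,0,4,0,0,0,0]
Step 6: insert irw at [0, 2, 3, 8] -> counters=[4,0,4,4,0,2,2,0,2,2,0,4,0,0,0,0]
Query pht: check counters[1]=0 counters[3]=4 counters[13]=0 counters[14]=0 -> no

Answer: no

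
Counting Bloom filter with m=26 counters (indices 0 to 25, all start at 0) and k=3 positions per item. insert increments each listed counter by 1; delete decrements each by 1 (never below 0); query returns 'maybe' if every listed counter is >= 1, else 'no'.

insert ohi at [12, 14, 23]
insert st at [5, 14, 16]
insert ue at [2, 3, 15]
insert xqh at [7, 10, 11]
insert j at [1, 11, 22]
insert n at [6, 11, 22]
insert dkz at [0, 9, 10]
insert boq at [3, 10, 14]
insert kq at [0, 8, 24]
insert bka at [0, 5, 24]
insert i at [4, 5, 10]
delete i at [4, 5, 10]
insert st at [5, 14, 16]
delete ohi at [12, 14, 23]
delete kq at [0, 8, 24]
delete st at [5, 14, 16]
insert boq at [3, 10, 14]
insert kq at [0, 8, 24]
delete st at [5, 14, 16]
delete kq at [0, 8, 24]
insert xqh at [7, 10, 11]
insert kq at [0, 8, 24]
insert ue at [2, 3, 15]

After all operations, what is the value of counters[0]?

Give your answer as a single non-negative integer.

Step 1: insert ohi at [12, 14, 23] -> counters=[0,0,0,0,0,0,0,0,0,0,0,0,1,0,1,0,0,0,0,0,0,0,0,1,0,0]
Step 2: insert st at [5, 14, 16] -> counters=[0,0,0,0,0,1,0,0,0,0,0,0,1,0,2,0,1,0,0,0,0,0,0,1,0,0]
Step 3: insert ue at [2, 3, 15] -> counters=[0,0,1,1,0,1,0,0,0,0,0,0,1,0,2,1,1,0,0,0,0,0,0,1,0,0]
Step 4: insert xqh at [7, 10, 11] -> counters=[0,0,1,1,0,1,0,1,0,0,1,1,1,0,2,1,1,0,0,0,0,0,0,1,0,0]
Step 5: insert j at [1, 11, 22] -> counters=[0,1,1,1,0,1,0,1,0,0,1,2,1,0,2,1,1,0,0,0,0,0,1,1,0,0]
Step 6: insert n at [6, 11, 22] -> counters=[0,1,1,1,0,1,1,1,0,0,1,3,1,0,2,1,1,0,0,0,0,0,2,1,0,0]
Step 7: insert dkz at [0, 9, 10] -> counters=[1,1,1,1,0,1,1,1,0,1,2,3,1,0,2,1,1,0,0,0,0,0,2,1,0,0]
Step 8: insert boq at [3, 10, 14] -> counters=[1,1,1,2,0,1,1,1,0,1,3,3,1,0,3,1,1,0,0,0,0,0,2,1,0,0]
Step 9: insert kq at [0, 8, 24] -> counters=[2,1,1,2,0,1,1,1,1,1,3,3,1,0,3,1,1,0,0,0,0,0,2,1,1,0]
Step 10: insert bka at [0, 5, 24] -> counters=[3,1,1,2,0,2,1,1,1,1,3,3,1,0,3,1,1,0,0,0,0,0,2,1,2,0]
Step 11: insert i at [4, 5, 10] -> counters=[3,1,1,2,1,3,1,1,1,1,4,3,1,0,3,1,1,0,0,0,0,0,2,1,2,0]
Step 12: delete i at [4, 5, 10] -> counters=[3,1,1,2,0,2,1,1,1,1,3,3,1,0,3,1,1,0,0,0,0,0,2,1,2,0]
Step 13: insert st at [5, 14, 16] -> counters=[3,1,1,2,0,3,1,1,1,1,3,3,1,0,4,1,2,0,0,0,0,0,2,1,2,0]
Step 14: delete ohi at [12, 14, 23] -> counters=[3,1,1,2,0,3,1,1,1,1,3,3,0,0,3,1,2,0,0,0,0,0,2,0,2,0]
Step 15: delete kq at [0, 8, 24] -> counters=[2,1,1,2,0,3,1,1,0,1,3,3,0,0,3,1,2,0,0,0,0,0,2,0,1,0]
Step 16: delete st at [5, 14, 16] -> counters=[2,1,1,2,0,2,1,1,0,1,3,3,0,0,2,1,1,0,0,0,0,0,2,0,1,0]
Step 17: insert boq at [3, 10, 14] -> counters=[2,1,1,3,0,2,1,1,0,1,4,3,0,0,3,1,1,0,0,0,0,0,2,0,1,0]
Step 18: insert kq at [0, 8, 24] -> counters=[3,1,1,3,0,2,1,1,1,1,4,3,0,0,3,1,1,0,0,0,0,0,2,0,2,0]
Step 19: delete st at [5, 14, 16] -> counters=[3,1,1,3,0,1,1,1,1,1,4,3,0,0,2,1,0,0,0,0,0,0,2,0,2,0]
Step 20: delete kq at [0, 8, 24] -> counters=[2,1,1,3,0,1,1,1,0,1,4,3,0,0,2,1,0,0,0,0,0,0,2,0,1,0]
Step 21: insert xqh at [7, 10, 11] -> counters=[2,1,1,3,0,1,1,2,0,1,5,4,0,0,2,1,0,0,0,0,0,0,2,0,1,0]
Step 22: insert kq at [0, 8, 24] -> counters=[3,1,1,3,0,1,1,2,1,1,5,4,0,0,2,1,0,0,0,0,0,0,2,0,2,0]
Step 23: insert ue at [2, 3, 15] -> counters=[3,1,2,4,0,1,1,2,1,1,5,4,0,0,2,2,0,0,0,0,0,0,2,0,2,0]
Final counters=[3,1,2,4,0,1,1,2,1,1,5,4,0,0,2,2,0,0,0,0,0,0,2,0,2,0] -> counters[0]=3

Answer: 3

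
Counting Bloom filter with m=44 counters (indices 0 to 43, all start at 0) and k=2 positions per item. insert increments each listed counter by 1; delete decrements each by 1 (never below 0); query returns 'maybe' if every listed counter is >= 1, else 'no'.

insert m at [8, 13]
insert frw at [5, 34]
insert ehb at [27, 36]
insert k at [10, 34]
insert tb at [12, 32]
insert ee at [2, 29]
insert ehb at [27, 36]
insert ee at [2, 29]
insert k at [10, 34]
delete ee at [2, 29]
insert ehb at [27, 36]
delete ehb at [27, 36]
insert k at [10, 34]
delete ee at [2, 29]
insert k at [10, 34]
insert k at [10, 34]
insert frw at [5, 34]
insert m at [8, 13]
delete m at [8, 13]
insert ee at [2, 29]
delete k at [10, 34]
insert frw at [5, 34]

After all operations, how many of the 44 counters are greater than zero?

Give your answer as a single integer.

Step 1: insert m at [8, 13] -> counters=[0,0,0,0,0,0,0,0,1,0,0,0,0,1,0,0,0,0,0,0,0,0,0,0,0,0,0,0,0,0,0,0,0,0,0,0,0,0,0,0,0,0,0,0]
Step 2: insert frw at [5, 34] -> counters=[0,0,0,0,0,1,0,0,1,0,0,0,0,1,0,0,0,0,0,0,0,0,0,0,0,0,0,0,0,0,0,0,0,0,1,0,0,0,0,0,0,0,0,0]
Step 3: insert ehb at [27, 36] -> counters=[0,0,0,0,0,1,0,0,1,0,0,0,0,1,0,0,0,0,0,0,0,0,0,0,0,0,0,1,0,0,0,0,0,0,1,0,1,0,0,0,0,0,0,0]
Step 4: insert k at [10, 34] -> counters=[0,0,0,0,0,1,0,0,1,0,1,0,0,1,0,0,0,0,0,0,0,0,0,0,0,0,0,1,0,0,0,0,0,0,2,0,1,0,0,0,0,0,0,0]
Step 5: insert tb at [12, 32] -> counters=[0,0,0,0,0,1,0,0,1,0,1,0,1,1,0,0,0,0,0,0,0,0,0,0,0,0,0,1,0,0,0,0,1,0,2,0,1,0,0,0,0,0,0,0]
Step 6: insert ee at [2, 29] -> counters=[0,0,1,0,0,1,0,0,1,0,1,0,1,1,0,0,0,0,0,0,0,0,0,0,0,0,0,1,0,1,0,0,1,0,2,0,1,0,0,0,0,0,0,0]
Step 7: insert ehb at [27, 36] -> counters=[0,0,1,0,0,1,0,0,1,0,1,0,1,1,0,0,0,0,0,0,0,0,0,0,0,0,0,2,0,1,0,0,1,0,2,0,2,0,0,0,0,0,0,0]
Step 8: insert ee at [2, 29] -> counters=[0,0,2,0,0,1,0,0,1,0,1,0,1,1,0,0,0,0,0,0,0,0,0,0,0,0,0,2,0,2,0,0,1,0,2,0,2,0,0,0,0,0,0,0]
Step 9: insert k at [10, 34] -> counters=[0,0,2,0,0,1,0,0,1,0,2,0,1,1,0,0,0,0,0,0,0,0,0,0,0,0,0,2,0,2,0,0,1,0,3,0,2,0,0,0,0,0,0,0]
Step 10: delete ee at [2, 29] -> counters=[0,0,1,0,0,1,0,0,1,0,2,0,1,1,0,0,0,0,0,0,0,0,0,0,0,0,0,2,0,1,0,0,1,0,3,0,2,0,0,0,0,0,0,0]
Step 11: insert ehb at [27, 36] -> counters=[0,0,1,0,0,1,0,0,1,0,2,0,1,1,0,0,0,0,0,0,0,0,0,0,0,0,0,3,0,1,0,0,1,0,3,0,3,0,0,0,0,0,0,0]
Step 12: delete ehb at [27, 36] -> counters=[0,0,1,0,0,1,0,0,1,0,2,0,1,1,0,0,0,0,0,0,0,0,0,0,0,0,0,2,0,1,0,0,1,0,3,0,2,0,0,0,0,0,0,0]
Step 13: insert k at [10, 34] -> counters=[0,0,1,0,0,1,0,0,1,0,3,0,1,1,0,0,0,0,0,0,0,0,0,0,0,0,0,2,0,1,0,0,1,0,4,0,2,0,0,0,0,0,0,0]
Step 14: delete ee at [2, 29] -> counters=[0,0,0,0,0,1,0,0,1,0,3,0,1,1,0,0,0,0,0,0,0,0,0,0,0,0,0,2,0,0,0,0,1,0,4,0,2,0,0,0,0,0,0,0]
Step 15: insert k at [10, 34] -> counters=[0,0,0,0,0,1,0,0,1,0,4,0,1,1,0,0,0,0,0,0,0,0,0,0,0,0,0,2,0,0,0,0,1,0,5,0,2,0,0,0,0,0,0,0]
Step 16: insert k at [10, 34] -> counters=[0,0,0,0,0,1,0,0,1,0,5,0,1,1,0,0,0,0,0,0,0,0,0,0,0,0,0,2,0,0,0,0,1,0,6,0,2,0,0,0,0,0,0,0]
Step 17: insert frw at [5, 34] -> counters=[0,0,0,0,0,2,0,0,1,0,5,0,1,1,0,0,0,0,0,0,0,0,0,0,0,0,0,2,0,0,0,0,1,0,7,0,2,0,0,0,0,0,0,0]
Step 18: insert m at [8, 13] -> counters=[0,0,0,0,0,2,0,0,2,0,5,0,1,2,0,0,0,0,0,0,0,0,0,0,0,0,0,2,0,0,0,0,1,0,7,0,2,0,0,0,0,0,0,0]
Step 19: delete m at [8, 13] -> counters=[0,0,0,0,0,2,0,0,1,0,5,0,1,1,0,0,0,0,0,0,0,0,0,0,0,0,0,2,0,0,0,0,1,0,7,0,2,0,0,0,0,0,0,0]
Step 20: insert ee at [2, 29] -> counters=[0,0,1,0,0,2,0,0,1,0,5,0,1,1,0,0,0,0,0,0,0,0,0,0,0,0,0,2,0,1,0,0,1,0,7,0,2,0,0,0,0,0,0,0]
Step 21: delete k at [10, 34] -> counters=[0,0,1,0,0,2,0,0,1,0,4,0,1,1,0,0,0,0,0,0,0,0,0,0,0,0,0,2,0,1,0,0,1,0,6,0,2,0,0,0,0,0,0,0]
Step 22: insert frw at [5, 34] -> counters=[0,0,1,0,0,3,0,0,1,0,4,0,1,1,0,0,0,0,0,0,0,0,0,0,0,0,0,2,0,1,0,0,1,0,7,0,2,0,0,0,0,0,0,0]
Final counters=[0,0,1,0,0,3,0,0,1,0,4,0,1,1,0,0,0,0,0,0,0,0,0,0,0,0,0,2,0,1,0,0,1,0,7,0,2,0,0,0,0,0,0,0] -> 11 nonzero

Answer: 11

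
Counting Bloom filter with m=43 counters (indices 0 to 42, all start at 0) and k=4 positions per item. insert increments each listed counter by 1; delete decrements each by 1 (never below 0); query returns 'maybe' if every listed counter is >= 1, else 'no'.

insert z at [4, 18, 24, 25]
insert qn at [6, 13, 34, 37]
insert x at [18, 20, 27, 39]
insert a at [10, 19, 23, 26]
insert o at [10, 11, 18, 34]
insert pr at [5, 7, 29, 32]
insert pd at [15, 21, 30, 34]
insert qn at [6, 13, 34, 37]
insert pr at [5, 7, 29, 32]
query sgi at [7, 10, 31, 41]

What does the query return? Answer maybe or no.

Step 1: insert z at [4, 18, 24, 25] -> counters=[0,0,0,0,1,0,0,0,0,0,0,0,0,0,0,0,0,0,1,0,0,0,0,0,1,1,0,0,0,0,0,0,0,0,0,0,0,0,0,0,0,0,0]
Step 2: insert qn at [6, 13, 34, 37] -> counters=[0,0,0,0,1,0,1,0,0,0,0,0,0,1,0,0,0,0,1,0,0,0,0,0,1,1,0,0,0,0,0,0,0,0,1,0,0,1,0,0,0,0,0]
Step 3: insert x at [18, 20, 27, 39] -> counters=[0,0,0,0,1,0,1,0,0,0,0,0,0,1,0,0,0,0,2,0,1,0,0,0,1,1,0,1,0,0,0,0,0,0,1,0,0,1,0,1,0,0,0]
Step 4: insert a at [10, 19, 23, 26] -> counters=[0,0,0,0,1,0,1,0,0,0,1,0,0,1,0,0,0,0,2,1,1,0,0,1,1,1,1,1,0,0,0,0,0,0,1,0,0,1,0,1,0,0,0]
Step 5: insert o at [10, 11, 18, 34] -> counters=[0,0,0,0,1,0,1,0,0,0,2,1,0,1,0,0,0,0,3,1,1,0,0,1,1,1,1,1,0,0,0,0,0,0,2,0,0,1,0,1,0,0,0]
Step 6: insert pr at [5, 7, 29, 32] -> counters=[0,0,0,0,1,1,1,1,0,0,2,1,0,1,0,0,0,0,3,1,1,0,0,1,1,1,1,1,0,1,0,0,1,0,2,0,0,1,0,1,0,0,0]
Step 7: insert pd at [15, 21, 30, 34] -> counters=[0,0,0,0,1,1,1,1,0,0,2,1,0,1,0,1,0,0,3,1,1,1,0,1,1,1,1,1,0,1,1,0,1,0,3,0,0,1,0,1,0,0,0]
Step 8: insert qn at [6, 13, 34, 37] -> counters=[0,0,0,0,1,1,2,1,0,0,2,1,0,2,0,1,0,0,3,1,1,1,0,1,1,1,1,1,0,1,1,0,1,0,4,0,0,2,0,1,0,0,0]
Step 9: insert pr at [5, 7, 29, 32] -> counters=[0,0,0,0,1,2,2,2,0,0,2,1,0,2,0,1,0,0,3,1,1,1,0,1,1,1,1,1,0,2,1,0,2,0,4,0,0,2,0,1,0,0,0]
Query sgi: check counters[7]=2 counters[10]=2 counters[31]=0 counters[41]=0 -> no

Answer: no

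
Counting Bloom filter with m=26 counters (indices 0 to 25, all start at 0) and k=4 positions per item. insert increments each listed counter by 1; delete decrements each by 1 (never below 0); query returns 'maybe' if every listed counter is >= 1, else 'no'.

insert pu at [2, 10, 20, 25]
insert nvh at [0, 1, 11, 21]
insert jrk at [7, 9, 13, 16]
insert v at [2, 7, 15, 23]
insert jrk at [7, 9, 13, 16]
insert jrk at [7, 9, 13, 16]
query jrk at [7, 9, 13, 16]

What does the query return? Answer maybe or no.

Step 1: insert pu at [2, 10, 20, 25] -> counters=[0,0,1,0,0,0,0,0,0,0,1,0,0,0,0,0,0,0,0,0,1,0,0,0,0,1]
Step 2: insert nvh at [0, 1, 11, 21] -> counters=[1,1,1,0,0,0,0,0,0,0,1,1,0,0,0,0,0,0,0,0,1,1,0,0,0,1]
Step 3: insert jrk at [7, 9, 13, 16] -> counters=[1,1,1,0,0,0,0,1,0,1,1,1,0,1,0,0,1,0,0,0,1,1,0,0,0,1]
Step 4: insert v at [2, 7, 15, 23] -> counters=[1,1,2,0,0,0,0,2,0,1,1,1,0,1,0,1,1,0,0,0,1,1,0,1,0,1]
Step 5: insert jrk at [7, 9, 13, 16] -> counters=[1,1,2,0,0,0,0,3,0,2,1,1,0,2,0,1,2,0,0,0,1,1,0,1,0,1]
Step 6: insert jrk at [7, 9, 13, 16] -> counters=[1,1,2,0,0,0,0,4,0,3,1,1,0,3,0,1,3,0,0,0,1,1,0,1,0,1]
Query jrk: check counters[7]=4 counters[9]=3 counters[13]=3 counters[16]=3 -> maybe

Answer: maybe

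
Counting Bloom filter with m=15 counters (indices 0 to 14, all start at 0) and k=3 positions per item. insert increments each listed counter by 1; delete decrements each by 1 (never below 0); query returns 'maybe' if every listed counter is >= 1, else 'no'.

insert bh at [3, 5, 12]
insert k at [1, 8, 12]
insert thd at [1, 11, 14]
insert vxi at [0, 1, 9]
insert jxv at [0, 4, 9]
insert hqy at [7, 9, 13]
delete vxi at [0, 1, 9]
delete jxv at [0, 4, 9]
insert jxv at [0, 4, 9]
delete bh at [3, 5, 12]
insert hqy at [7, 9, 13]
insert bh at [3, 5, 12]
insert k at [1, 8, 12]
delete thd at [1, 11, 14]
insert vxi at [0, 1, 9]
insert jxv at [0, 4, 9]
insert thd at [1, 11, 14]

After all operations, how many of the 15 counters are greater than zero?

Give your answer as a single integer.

Step 1: insert bh at [3, 5, 12] -> counters=[0,0,0,1,0,1,0,0,0,0,0,0,1,0,0]
Step 2: insert k at [1, 8, 12] -> counters=[0,1,0,1,0,1,0,0,1,0,0,0,2,0,0]
Step 3: insert thd at [1, 11, 14] -> counters=[0,2,0,1,0,1,0,0,1,0,0,1,2,0,1]
Step 4: insert vxi at [0, 1, 9] -> counters=[1,3,0,1,0,1,0,0,1,1,0,1,2,0,1]
Step 5: insert jxv at [0, 4, 9] -> counters=[2,3,0,1,1,1,0,0,1,2,0,1,2,0,1]
Step 6: insert hqy at [7, 9, 13] -> counters=[2,3,0,1,1,1,0,1,1,3,0,1,2,1,1]
Step 7: delete vxi at [0, 1, 9] -> counters=[1,2,0,1,1,1,0,1,1,2,0,1,2,1,1]
Step 8: delete jxv at [0, 4, 9] -> counters=[0,2,0,1,0,1,0,1,1,1,0,1,2,1,1]
Step 9: insert jxv at [0, 4, 9] -> counters=[1,2,0,1,1,1,0,1,1,2,0,1,2,1,1]
Step 10: delete bh at [3, 5, 12] -> counters=[1,2,0,0,1,0,0,1,1,2,0,1,1,1,1]
Step 11: insert hqy at [7, 9, 13] -> counters=[1,2,0,0,1,0,0,2,1,3,0,1,1,2,1]
Step 12: insert bh at [3, 5, 12] -> counters=[1,2,0,1,1,1,0,2,1,3,0,1,2,2,1]
Step 13: insert k at [1, 8, 12] -> counters=[1,3,0,1,1,1,0,2,2,3,0,1,3,2,1]
Step 14: delete thd at [1, 11, 14] -> counters=[1,2,0,1,1,1,0,2,2,3,0,0,3,2,0]
Step 15: insert vxi at [0, 1, 9] -> counters=[2,3,0,1,1,1,0,2,2,4,0,0,3,2,0]
Step 16: insert jxv at [0, 4, 9] -> counters=[3,3,0,1,2,1,0,2,2,5,0,0,3,2,0]
Step 17: insert thd at [1, 11, 14] -> counters=[3,4,0,1,2,1,0,2,2,5,0,1,3,2,1]
Final counters=[3,4,0,1,2,1,0,2,2,5,0,1,3,2,1] -> 12 nonzero

Answer: 12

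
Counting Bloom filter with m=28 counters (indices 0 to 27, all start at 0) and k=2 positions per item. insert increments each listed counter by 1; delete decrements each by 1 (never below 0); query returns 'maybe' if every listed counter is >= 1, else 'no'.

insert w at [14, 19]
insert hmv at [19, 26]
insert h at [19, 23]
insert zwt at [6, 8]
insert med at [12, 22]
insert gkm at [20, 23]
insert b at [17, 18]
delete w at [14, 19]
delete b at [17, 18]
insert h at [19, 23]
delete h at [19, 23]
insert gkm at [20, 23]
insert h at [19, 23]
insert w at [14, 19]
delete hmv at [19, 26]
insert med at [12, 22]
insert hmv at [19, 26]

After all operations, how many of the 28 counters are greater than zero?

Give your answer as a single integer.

Answer: 9

Derivation:
Step 1: insert w at [14, 19] -> counters=[0,0,0,0,0,0,0,0,0,0,0,0,0,0,1,0,0,0,0,1,0,0,0,0,0,0,0,0]
Step 2: insert hmv at [19, 26] -> counters=[0,0,0,0,0,0,0,0,0,0,0,0,0,0,1,0,0,0,0,2,0,0,0,0,0,0,1,0]
Step 3: insert h at [19, 23] -> counters=[0,0,0,0,0,0,0,0,0,0,0,0,0,0,1,0,0,0,0,3,0,0,0,1,0,0,1,0]
Step 4: insert zwt at [6, 8] -> counters=[0,0,0,0,0,0,1,0,1,0,0,0,0,0,1,0,0,0,0,3,0,0,0,1,0,0,1,0]
Step 5: insert med at [12, 22] -> counters=[0,0,0,0,0,0,1,0,1,0,0,0,1,0,1,0,0,0,0,3,0,0,1,1,0,0,1,0]
Step 6: insert gkm at [20, 23] -> counters=[0,0,0,0,0,0,1,0,1,0,0,0,1,0,1,0,0,0,0,3,1,0,1,2,0,0,1,0]
Step 7: insert b at [17, 18] -> counters=[0,0,0,0,0,0,1,0,1,0,0,0,1,0,1,0,0,1,1,3,1,0,1,2,0,0,1,0]
Step 8: delete w at [14, 19] -> counters=[0,0,0,0,0,0,1,0,1,0,0,0,1,0,0,0,0,1,1,2,1,0,1,2,0,0,1,0]
Step 9: delete b at [17, 18] -> counters=[0,0,0,0,0,0,1,0,1,0,0,0,1,0,0,0,0,0,0,2,1,0,1,2,0,0,1,0]
Step 10: insert h at [19, 23] -> counters=[0,0,0,0,0,0,1,0,1,0,0,0,1,0,0,0,0,0,0,3,1,0,1,3,0,0,1,0]
Step 11: delete h at [19, 23] -> counters=[0,0,0,0,0,0,1,0,1,0,0,0,1,0,0,0,0,0,0,2,1,0,1,2,0,0,1,0]
Step 12: insert gkm at [20, 23] -> counters=[0,0,0,0,0,0,1,0,1,0,0,0,1,0,0,0,0,0,0,2,2,0,1,3,0,0,1,0]
Step 13: insert h at [19, 23] -> counters=[0,0,0,0,0,0,1,0,1,0,0,0,1,0,0,0,0,0,0,3,2,0,1,4,0,0,1,0]
Step 14: insert w at [14, 19] -> counters=[0,0,0,0,0,0,1,0,1,0,0,0,1,0,1,0,0,0,0,4,2,0,1,4,0,0,1,0]
Step 15: delete hmv at [19, 26] -> counters=[0,0,0,0,0,0,1,0,1,0,0,0,1,0,1,0,0,0,0,3,2,0,1,4,0,0,0,0]
Step 16: insert med at [12, 22] -> counters=[0,0,0,0,0,0,1,0,1,0,0,0,2,0,1,0,0,0,0,3,2,0,2,4,0,0,0,0]
Step 17: insert hmv at [19, 26] -> counters=[0,0,0,0,0,0,1,0,1,0,0,0,2,0,1,0,0,0,0,4,2,0,2,4,0,0,1,0]
Final counters=[0,0,0,0,0,0,1,0,1,0,0,0,2,0,1,0,0,0,0,4,2,0,2,4,0,0,1,0] -> 9 nonzero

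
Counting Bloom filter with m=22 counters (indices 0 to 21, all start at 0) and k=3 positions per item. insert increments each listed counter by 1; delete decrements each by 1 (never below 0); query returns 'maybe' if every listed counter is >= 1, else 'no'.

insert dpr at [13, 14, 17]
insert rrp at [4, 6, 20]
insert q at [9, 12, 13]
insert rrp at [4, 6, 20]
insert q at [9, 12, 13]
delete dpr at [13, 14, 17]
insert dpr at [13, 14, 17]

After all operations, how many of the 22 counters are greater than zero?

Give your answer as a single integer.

Answer: 8

Derivation:
Step 1: insert dpr at [13, 14, 17] -> counters=[0,0,0,0,0,0,0,0,0,0,0,0,0,1,1,0,0,1,0,0,0,0]
Step 2: insert rrp at [4, 6, 20] -> counters=[0,0,0,0,1,0,1,0,0,0,0,0,0,1,1,0,0,1,0,0,1,0]
Step 3: insert q at [9, 12, 13] -> counters=[0,0,0,0,1,0,1,0,0,1,0,0,1,2,1,0,0,1,0,0,1,0]
Step 4: insert rrp at [4, 6, 20] -> counters=[0,0,0,0,2,0,2,0,0,1,0,0,1,2,1,0,0,1,0,0,2,0]
Step 5: insert q at [9, 12, 13] -> counters=[0,0,0,0,2,0,2,0,0,2,0,0,2,3,1,0,0,1,0,0,2,0]
Step 6: delete dpr at [13, 14, 17] -> counters=[0,0,0,0,2,0,2,0,0,2,0,0,2,2,0,0,0,0,0,0,2,0]
Step 7: insert dpr at [13, 14, 17] -> counters=[0,0,0,0,2,0,2,0,0,2,0,0,2,3,1,0,0,1,0,0,2,0]
Final counters=[0,0,0,0,2,0,2,0,0,2,0,0,2,3,1,0,0,1,0,0,2,0] -> 8 nonzero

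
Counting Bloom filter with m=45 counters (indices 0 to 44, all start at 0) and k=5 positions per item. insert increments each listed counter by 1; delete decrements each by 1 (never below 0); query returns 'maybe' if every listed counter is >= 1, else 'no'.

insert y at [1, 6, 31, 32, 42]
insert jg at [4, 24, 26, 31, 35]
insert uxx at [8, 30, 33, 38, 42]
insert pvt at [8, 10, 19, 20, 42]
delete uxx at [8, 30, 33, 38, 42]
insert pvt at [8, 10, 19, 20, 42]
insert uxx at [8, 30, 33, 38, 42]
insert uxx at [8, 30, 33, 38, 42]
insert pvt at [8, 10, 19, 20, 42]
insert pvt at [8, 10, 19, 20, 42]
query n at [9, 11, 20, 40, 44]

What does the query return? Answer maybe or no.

Step 1: insert y at [1, 6, 31, 32, 42] -> counters=[0,1,0,0,0,0,1,0,0,0,0,0,0,0,0,0,0,0,0,0,0,0,0,0,0,0,0,0,0,0,0,1,1,0,0,0,0,0,0,0,0,0,1,0,0]
Step 2: insert jg at [4, 24, 26, 31, 35] -> counters=[0,1,0,0,1,0,1,0,0,0,0,0,0,0,0,0,0,0,0,0,0,0,0,0,1,0,1,0,0,0,0,2,1,0,0,1,0,0,0,0,0,0,1,0,0]
Step 3: insert uxx at [8, 30, 33, 38, 42] -> counters=[0,1,0,0,1,0,1,0,1,0,0,0,0,0,0,0,0,0,0,0,0,0,0,0,1,0,1,0,0,0,1,2,1,1,0,1,0,0,1,0,0,0,2,0,0]
Step 4: insert pvt at [8, 10, 19, 20, 42] -> counters=[0,1,0,0,1,0,1,0,2,0,1,0,0,0,0,0,0,0,0,1,1,0,0,0,1,0,1,0,0,0,1,2,1,1,0,1,0,0,1,0,0,0,3,0,0]
Step 5: delete uxx at [8, 30, 33, 38, 42] -> counters=[0,1,0,0,1,0,1,0,1,0,1,0,0,0,0,0,0,0,0,1,1,0,0,0,1,0,1,0,0,0,0,2,1,0,0,1,0,0,0,0,0,0,2,0,0]
Step 6: insert pvt at [8, 10, 19, 20, 42] -> counters=[0,1,0,0,1,0,1,0,2,0,2,0,0,0,0,0,0,0,0,2,2,0,0,0,1,0,1,0,0,0,0,2,1,0,0,1,0,0,0,0,0,0,3,0,0]
Step 7: insert uxx at [8, 30, 33, 38, 42] -> counters=[0,1,0,0,1,0,1,0,3,0,2,0,0,0,0,0,0,0,0,2,2,0,0,0,1,0,1,0,0,0,1,2,1,1,0,1,0,0,1,0,0,0,4,0,0]
Step 8: insert uxx at [8, 30, 33, 38, 42] -> counters=[0,1,0,0,1,0,1,0,4,0,2,0,0,0,0,0,0,0,0,2,2,0,0,0,1,0,1,0,0,0,2,2,1,2,0,1,0,0,2,0,0,0,5,0,0]
Step 9: insert pvt at [8, 10, 19, 20, 42] -> counters=[0,1,0,0,1,0,1,0,5,0,3,0,0,0,0,0,0,0,0,3,3,0,0,0,1,0,1,0,0,0,2,2,1,2,0,1,0,0,2,0,0,0,6,0,0]
Step 10: insert pvt at [8, 10, 19, 20, 42] -> counters=[0,1,0,0,1,0,1,0,6,0,4,0,0,0,0,0,0,0,0,4,4,0,0,0,1,0,1,0,0,0,2,2,1,2,0,1,0,0,2,0,0,0,7,0,0]
Query n: check counters[9]=0 counters[11]=0 counters[20]=4 counters[40]=0 counters[44]=0 -> no

Answer: no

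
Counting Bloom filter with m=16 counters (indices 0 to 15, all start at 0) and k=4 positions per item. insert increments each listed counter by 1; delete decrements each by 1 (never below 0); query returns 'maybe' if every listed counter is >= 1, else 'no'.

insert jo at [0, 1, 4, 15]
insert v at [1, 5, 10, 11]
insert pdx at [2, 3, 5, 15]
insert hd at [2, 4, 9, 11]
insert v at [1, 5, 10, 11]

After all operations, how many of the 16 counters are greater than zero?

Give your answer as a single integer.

Answer: 10

Derivation:
Step 1: insert jo at [0, 1, 4, 15] -> counters=[1,1,0,0,1,0,0,0,0,0,0,0,0,0,0,1]
Step 2: insert v at [1, 5, 10, 11] -> counters=[1,2,0,0,1,1,0,0,0,0,1,1,0,0,0,1]
Step 3: insert pdx at [2, 3, 5, 15] -> counters=[1,2,1,1,1,2,0,0,0,0,1,1,0,0,0,2]
Step 4: insert hd at [2, 4, 9, 11] -> counters=[1,2,2,1,2,2,0,0,0,1,1,2,0,0,0,2]
Step 5: insert v at [1, 5, 10, 11] -> counters=[1,3,2,1,2,3,0,0,0,1,2,3,0,0,0,2]
Final counters=[1,3,2,1,2,3,0,0,0,1,2,3,0,0,0,2] -> 10 nonzero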